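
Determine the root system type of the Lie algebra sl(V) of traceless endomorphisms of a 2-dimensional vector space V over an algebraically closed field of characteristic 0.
A1

This is sl(2), which has dimension 2^2 - 1 = 3 and rank 2 - 1 = 1 (a Cartan subalgebra is the diagonal traceless matrices). In the classification of classical Lie algebras, the special linear algebra sl(n+1) has type A_n; here n = 1, so the Dynkin diagram is a chain of 1 nodes with single edges (A_1). Hence the type is A_1.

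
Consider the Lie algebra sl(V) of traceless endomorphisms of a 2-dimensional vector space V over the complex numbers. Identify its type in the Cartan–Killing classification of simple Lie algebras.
This is sl(2), which has dimension 2^2 - 1 = 3 and rank 2 - 1 = 1 (a Cartan subalgebra is the diagonal traceless matrices). In the classification of classical Lie algebras, the special linear algebra sl(n+1) has type A_n; here n = 1, so the Dynkin diagram is a chain of 1 nodes with single edges (A_1). Hence the type is A_1.

type A_1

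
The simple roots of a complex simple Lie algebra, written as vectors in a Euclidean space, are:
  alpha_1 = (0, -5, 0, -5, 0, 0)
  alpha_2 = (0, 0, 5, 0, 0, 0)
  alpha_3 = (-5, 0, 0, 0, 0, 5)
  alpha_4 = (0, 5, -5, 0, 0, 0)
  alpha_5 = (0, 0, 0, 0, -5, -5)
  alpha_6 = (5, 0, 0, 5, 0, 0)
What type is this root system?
B_6 (so(13))

Compute the Cartan integers a_ij = 2(alpha_i, alpha_j)/(alpha_j, alpha_j); the resulting 6x6 Cartan matrix is
[[2, 0, 0, -1, 0, -1], [0, 2, 0, -1, 0, 0], [0, 0, 2, 0, -1, -1], [-1, -2, 0, 2, 0, 0], [0, 0, -1, 0, 2, 0], [-1, 0, -1, 0, 0, 2]].
The roots have two lengths (squared-length ratio 2:1); the short ones are alpha_{2}. The associated Dynkin diagram is a chain of 6 nodes with a double edge at one end; the terminal node there is the unique short simple root (B_6), so the type is B_6 (the algebra so(13)).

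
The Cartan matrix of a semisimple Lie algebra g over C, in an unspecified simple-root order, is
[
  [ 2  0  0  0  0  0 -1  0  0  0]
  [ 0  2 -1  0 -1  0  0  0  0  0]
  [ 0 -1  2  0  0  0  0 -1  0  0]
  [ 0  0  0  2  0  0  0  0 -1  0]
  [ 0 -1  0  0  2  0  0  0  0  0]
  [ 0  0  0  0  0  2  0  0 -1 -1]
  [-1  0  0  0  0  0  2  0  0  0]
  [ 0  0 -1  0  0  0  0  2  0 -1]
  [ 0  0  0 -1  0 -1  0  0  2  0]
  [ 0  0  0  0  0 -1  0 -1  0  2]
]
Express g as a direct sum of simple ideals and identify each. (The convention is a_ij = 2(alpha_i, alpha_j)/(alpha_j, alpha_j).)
The diagram associated to this matrix has two connected components: the simple roots {alpha_1, alpha_7} form a chain of 2 nodes with single edges (A_2), and {alpha_2, alpha_3, alpha_4, alpha_5, alpha_6, alpha_8, alpha_9, alpha_10} form a chain of 8 nodes with single edges (A_8). A semisimple Lie algebra decomposes uniquely as the direct sum of simple ideals, one per connected component of its Dynkin diagram, so g ≅ A_2 ⊕ A_8 (dimension 8 + 80 = 88).

A_2 ⊕ A_8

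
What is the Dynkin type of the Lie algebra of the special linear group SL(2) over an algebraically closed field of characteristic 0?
This is sl(2), which has dimension 2^2 - 1 = 3 and rank 2 - 1 = 1 (a Cartan subalgebra is the diagonal traceless matrices). In the classification of classical Lie algebras, the special linear algebra sl(n+1) has type A_n; here n = 1, so the Dynkin diagram is a chain of 1 nodes with single edges (A_1). Hence the type is A_1.

type A_1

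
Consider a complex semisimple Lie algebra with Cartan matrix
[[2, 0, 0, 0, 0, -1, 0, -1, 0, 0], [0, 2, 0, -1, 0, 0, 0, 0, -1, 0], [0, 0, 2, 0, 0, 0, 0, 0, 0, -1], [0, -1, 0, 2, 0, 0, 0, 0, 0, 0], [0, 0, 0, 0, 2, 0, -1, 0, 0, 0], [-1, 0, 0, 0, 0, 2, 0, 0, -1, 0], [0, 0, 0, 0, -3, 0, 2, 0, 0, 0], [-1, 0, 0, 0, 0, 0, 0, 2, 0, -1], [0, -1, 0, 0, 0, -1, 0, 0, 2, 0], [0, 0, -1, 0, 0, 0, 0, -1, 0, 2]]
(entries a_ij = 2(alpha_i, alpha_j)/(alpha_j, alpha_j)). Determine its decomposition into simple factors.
The diagram associated to this matrix has two connected components: the simple roots {alpha_1, alpha_2, alpha_3, alpha_4, alpha_6, alpha_8, alpha_9, alpha_10} form a chain of 8 nodes with single edges (A_8), and {alpha_5, alpha_7} form two nodes joined by a triple edge (G_2). A semisimple Lie algebra decomposes uniquely as the direct sum of simple ideals, one per connected component of its Dynkin diagram, so g ≅ A_8 ⊕ G_2 (dimension 80 + 14 = 94).

A_8 (sl(9)) + G_2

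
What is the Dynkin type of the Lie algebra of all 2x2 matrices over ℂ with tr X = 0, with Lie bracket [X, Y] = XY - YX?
A_1 (sl(2))

This is sl(2), which has dimension 2^2 - 1 = 3 and rank 2 - 1 = 1 (a Cartan subalgebra is the diagonal traceless matrices). In the classification of classical Lie algebras, the special linear algebra sl(n+1) has type A_n; here n = 1, so the Dynkin diagram is a chain of 1 nodes with single edges (A_1). Hence the type is A_1.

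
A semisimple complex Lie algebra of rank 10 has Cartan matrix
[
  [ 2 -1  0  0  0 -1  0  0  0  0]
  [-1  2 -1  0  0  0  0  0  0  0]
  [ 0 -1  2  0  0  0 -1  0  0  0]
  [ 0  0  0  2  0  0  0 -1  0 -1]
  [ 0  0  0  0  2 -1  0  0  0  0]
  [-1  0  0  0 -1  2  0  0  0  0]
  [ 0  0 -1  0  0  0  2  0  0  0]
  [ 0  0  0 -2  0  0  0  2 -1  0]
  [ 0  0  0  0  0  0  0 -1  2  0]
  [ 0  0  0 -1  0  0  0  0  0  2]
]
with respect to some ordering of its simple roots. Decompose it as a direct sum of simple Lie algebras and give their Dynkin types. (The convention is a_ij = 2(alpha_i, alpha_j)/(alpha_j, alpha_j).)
The diagram associated to this matrix has two connected components: the simple roots {alpha_1, alpha_2, alpha_3, alpha_5, alpha_6, alpha_7} form a chain of 6 nodes with single edges (A_6), and {alpha_4, alpha_8, alpha_9, alpha_10} form a chain of 4 nodes with a double edge between the middle two (F_4). A semisimple Lie algebra decomposes uniquely as the direct sum of simple ideals, one per connected component of its Dynkin diagram, so g ≅ A_6 ⊕ F_4 (dimension 48 + 52 = 100).

type A_6 + type F_4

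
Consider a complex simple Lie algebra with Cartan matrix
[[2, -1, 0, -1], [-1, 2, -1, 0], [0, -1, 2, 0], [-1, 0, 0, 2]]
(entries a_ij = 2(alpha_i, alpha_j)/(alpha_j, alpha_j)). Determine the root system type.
The matrix has rank 4 with 2's on the diagonal. Reading the off-diagonal entries as Dynkin edges (a single edge where a_ij = a_ji = -1; a double or triple edge where a_ij * a_ji = 2 or 3), the diagram is a chain of 4 nodes with single edges (A_4). One simple-root ordering that puts it in standard form is (alpha_4, alpha_1, alpha_2, alpha_3). So the algebra is type A_4, i.e. sl(5).

A_4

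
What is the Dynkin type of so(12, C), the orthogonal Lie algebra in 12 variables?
type D_6

This is so(12) with 12 even, which has dimension 12(12-1)/2 = 66 and rank 12/2 = 6. In the classification of classical Lie algebras, the orthogonal algebra so(2n) in an even number of variables has type D_n; here n = 6, so the Dynkin diagram is a chain of 4 nodes with a fork of two nodes at one end (D_6). Hence the type is D_6.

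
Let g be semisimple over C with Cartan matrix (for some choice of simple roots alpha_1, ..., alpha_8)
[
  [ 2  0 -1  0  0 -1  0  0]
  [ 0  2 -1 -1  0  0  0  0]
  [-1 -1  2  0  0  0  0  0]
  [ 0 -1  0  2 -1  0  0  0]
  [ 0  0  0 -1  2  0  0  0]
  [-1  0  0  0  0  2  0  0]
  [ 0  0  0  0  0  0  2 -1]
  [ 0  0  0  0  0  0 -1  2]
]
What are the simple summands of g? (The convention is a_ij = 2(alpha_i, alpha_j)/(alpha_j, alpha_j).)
The diagram associated to this matrix has two connected components: the simple roots {alpha_7, alpha_8} form a chain of 2 nodes with single edges (A_2), and {alpha_1, alpha_2, alpha_3, alpha_4, alpha_5, alpha_6} form a chain of 6 nodes with single edges (A_6). A semisimple Lie algebra decomposes uniquely as the direct sum of simple ideals, one per connected component of its Dynkin diagram, so g ≅ A_2 ⊕ A_6 (dimension 8 + 48 = 56).

type A_2 ⊕ type A_6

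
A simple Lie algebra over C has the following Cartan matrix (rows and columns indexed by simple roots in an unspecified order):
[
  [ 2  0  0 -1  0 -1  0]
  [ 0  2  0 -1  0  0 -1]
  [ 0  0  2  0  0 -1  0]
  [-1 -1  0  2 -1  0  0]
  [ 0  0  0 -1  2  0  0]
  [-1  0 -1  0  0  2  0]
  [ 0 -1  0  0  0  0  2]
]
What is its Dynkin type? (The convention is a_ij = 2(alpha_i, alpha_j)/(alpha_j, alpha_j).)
The matrix has rank 7 with 2's on the diagonal. Reading the off-diagonal entries as Dynkin edges (a single edge where a_ij = a_ji = -1; a double or triple edge where a_ij * a_ji = 2 or 3), the diagram is a chain of 6 nodes with one extra node attached to the third node from one end (E_7). One simple-root ordering that puts it in standard form is (alpha_7, alpha_5, alpha_2, alpha_4, alpha_1, alpha_6, alpha_3). So the algebra is type E_7.

type E_7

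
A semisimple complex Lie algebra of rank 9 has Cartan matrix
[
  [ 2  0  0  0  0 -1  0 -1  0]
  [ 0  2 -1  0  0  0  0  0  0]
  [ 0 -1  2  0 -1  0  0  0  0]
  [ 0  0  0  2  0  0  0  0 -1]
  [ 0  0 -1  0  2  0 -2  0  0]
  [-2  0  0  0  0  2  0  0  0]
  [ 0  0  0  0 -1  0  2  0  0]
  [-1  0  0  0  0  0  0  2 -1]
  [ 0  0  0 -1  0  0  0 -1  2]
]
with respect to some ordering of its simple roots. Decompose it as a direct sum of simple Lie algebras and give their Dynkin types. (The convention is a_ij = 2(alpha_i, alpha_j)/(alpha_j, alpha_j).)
The diagram associated to this matrix has two connected components: the simple roots {alpha_2, alpha_3, alpha_5, alpha_7} form a chain of 4 nodes with a double edge at one end; the terminal node there is the unique short simple root (B_4), and {alpha_1, alpha_4, alpha_6, alpha_8, alpha_9} form a chain of 5 nodes with a double edge at one end; the terminal node there is the unique long simple root (C_5). A semisimple Lie algebra decomposes uniquely as the direct sum of simple ideals, one per connected component of its Dynkin diagram, so g ≅ B_4 ⊕ C_5 (dimension 36 + 55 = 91).

B_4 + C_5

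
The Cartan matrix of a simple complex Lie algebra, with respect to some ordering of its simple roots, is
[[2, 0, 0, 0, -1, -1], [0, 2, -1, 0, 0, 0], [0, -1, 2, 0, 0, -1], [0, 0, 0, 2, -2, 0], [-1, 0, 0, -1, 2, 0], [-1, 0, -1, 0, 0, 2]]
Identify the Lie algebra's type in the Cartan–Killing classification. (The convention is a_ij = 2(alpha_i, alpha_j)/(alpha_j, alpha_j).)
The matrix has rank 6 with 2's on the diagonal. Reading the off-diagonal entries as Dynkin edges (a single edge where a_ij = a_ji = -1; a double or triple edge where a_ij * a_ji = 2 or 3), the diagram is a chain of 6 nodes with a double edge at one end; the terminal node there is the unique long simple root (C_6). One simple-root ordering that puts it in standard form is (alpha_2, alpha_3, alpha_6, alpha_1, alpha_5, alpha_4). So the algebra is type C_6, i.e. sp(12).

C_6 (sp(12))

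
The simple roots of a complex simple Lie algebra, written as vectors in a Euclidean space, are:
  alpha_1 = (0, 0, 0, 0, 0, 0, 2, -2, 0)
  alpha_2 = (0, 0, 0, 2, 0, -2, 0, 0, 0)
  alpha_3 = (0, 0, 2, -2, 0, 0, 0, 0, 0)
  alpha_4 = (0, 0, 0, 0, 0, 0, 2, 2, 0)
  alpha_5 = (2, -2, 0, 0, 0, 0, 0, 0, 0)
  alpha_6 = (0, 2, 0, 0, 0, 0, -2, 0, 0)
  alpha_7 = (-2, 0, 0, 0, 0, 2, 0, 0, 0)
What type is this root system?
Compute the Cartan integers a_ij = 2(alpha_i, alpha_j)/(alpha_j, alpha_j); the resulting 7x7 Cartan matrix is
[[2, 0, 0, 0, 0, -1, 0], [0, 2, -1, 0, 0, 0, -1], [0, -1, 2, 0, 0, 0, 0], [0, 0, 0, 2, 0, -1, 0], [0, 0, 0, 0, 2, -1, -1], [-1, 0, 0, -1, -1, 2, 0], [0, -1, 0, 0, -1, 0, 2]].
All simple roots have the same length, so the diagram is simply laced. The associated Dynkin diagram is a chain of 5 nodes with a fork of two nodes at one end (D_7), so the type is D_7 (the algebra so(14)).

D_7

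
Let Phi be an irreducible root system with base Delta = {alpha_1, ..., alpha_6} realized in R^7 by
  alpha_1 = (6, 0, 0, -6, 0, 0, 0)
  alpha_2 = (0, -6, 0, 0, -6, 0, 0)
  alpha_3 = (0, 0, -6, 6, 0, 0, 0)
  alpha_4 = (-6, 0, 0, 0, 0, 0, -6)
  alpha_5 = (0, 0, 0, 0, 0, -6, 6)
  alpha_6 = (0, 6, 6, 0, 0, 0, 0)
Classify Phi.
type A_6

Compute the Cartan integers a_ij = 2(alpha_i, alpha_j)/(alpha_j, alpha_j); the resulting 6x6 Cartan matrix is
[[2, 0, -1, -1, 0, 0], [0, 2, 0, 0, 0, -1], [-1, 0, 2, 0, 0, -1], [-1, 0, 0, 2, -1, 0], [0, 0, 0, -1, 2, 0], [0, -1, -1, 0, 0, 2]].
All simple roots have the same length, so the diagram is simply laced. The associated Dynkin diagram is a chain of 6 nodes with single edges (A_6), so the type is A_6 (the algebra sl(7)).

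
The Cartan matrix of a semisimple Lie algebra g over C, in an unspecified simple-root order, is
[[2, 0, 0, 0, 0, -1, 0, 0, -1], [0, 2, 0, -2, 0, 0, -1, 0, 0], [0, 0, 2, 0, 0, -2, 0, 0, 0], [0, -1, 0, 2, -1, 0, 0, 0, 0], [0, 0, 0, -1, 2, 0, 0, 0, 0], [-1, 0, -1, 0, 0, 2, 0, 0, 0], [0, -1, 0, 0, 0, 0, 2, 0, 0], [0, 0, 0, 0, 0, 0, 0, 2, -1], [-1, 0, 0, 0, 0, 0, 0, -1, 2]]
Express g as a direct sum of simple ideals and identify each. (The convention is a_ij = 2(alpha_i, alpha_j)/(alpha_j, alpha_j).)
The diagram associated to this matrix has two connected components: the simple roots {alpha_1, alpha_3, alpha_6, alpha_8, alpha_9} form a chain of 5 nodes with a double edge at one end; the terminal node there is the unique long simple root (C_5), and {alpha_2, alpha_4, alpha_5, alpha_7} form a chain of 4 nodes with a double edge between the middle two (F_4). A semisimple Lie algebra decomposes uniquely as the direct sum of simple ideals, one per connected component of its Dynkin diagram, so g ≅ C_5 ⊕ F_4 (dimension 55 + 52 = 107).

type C_5 ⊕ type F_4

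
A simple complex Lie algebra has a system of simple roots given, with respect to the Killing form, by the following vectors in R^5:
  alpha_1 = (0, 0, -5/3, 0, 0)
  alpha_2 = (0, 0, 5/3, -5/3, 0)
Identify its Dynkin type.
B_2

Compute the Cartan integers a_ij = 2(alpha_i, alpha_j)/(alpha_j, alpha_j); the resulting 2x2 Cartan matrix is
[[2, -1], [-2, 2]].
The roots have two lengths (squared-length ratio 2:1); the short ones are alpha_{1}. The associated Dynkin diagram is a chain of 2 nodes with a double edge at one end; the terminal node there is the unique short simple root (B_2), so the type is B_2 (the algebra so(5)).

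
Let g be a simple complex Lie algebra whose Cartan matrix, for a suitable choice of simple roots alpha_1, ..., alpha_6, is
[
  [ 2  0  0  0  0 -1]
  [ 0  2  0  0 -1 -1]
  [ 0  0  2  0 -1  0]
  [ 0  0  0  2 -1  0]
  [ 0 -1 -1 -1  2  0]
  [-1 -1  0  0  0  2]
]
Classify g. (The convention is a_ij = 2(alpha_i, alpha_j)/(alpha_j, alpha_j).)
type D_6

The matrix has rank 6 with 2's on the diagonal. Reading the off-diagonal entries as Dynkin edges (a single edge where a_ij = a_ji = -1; a double or triple edge where a_ij * a_ji = 2 or 3), the diagram is a chain of 4 nodes with a fork of two nodes at one end (D_6). One simple-root ordering that puts it in standard form is (alpha_1, alpha_6, alpha_2, alpha_5, alpha_4, alpha_3). So the algebra is type D_6, i.e. so(12).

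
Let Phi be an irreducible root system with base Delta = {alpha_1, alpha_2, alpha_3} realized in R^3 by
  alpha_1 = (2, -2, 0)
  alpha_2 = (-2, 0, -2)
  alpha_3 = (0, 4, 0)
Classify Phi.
C_3

Compute the Cartan integers a_ij = 2(alpha_i, alpha_j)/(alpha_j, alpha_j); the resulting 3x3 Cartan matrix is
[[2, -1, -1], [-1, 2, 0], [-2, 0, 2]].
The roots have two lengths (squared-length ratio 2:1); the short ones are alpha_{1,2}. The associated Dynkin diagram is a chain of 3 nodes with a double edge at one end; the terminal node there is the unique long simple root (C_3), so the type is C_3 (the algebra sp(6)).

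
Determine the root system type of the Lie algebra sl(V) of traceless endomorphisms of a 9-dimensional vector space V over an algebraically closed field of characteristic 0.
A8

This is sl(9), which has dimension 9^2 - 1 = 80 and rank 9 - 1 = 8 (a Cartan subalgebra is the diagonal traceless matrices). In the classification of classical Lie algebras, the special linear algebra sl(n+1) has type A_n; here n = 8, so the Dynkin diagram is a chain of 8 nodes with single edges (A_8). Hence the type is A_8.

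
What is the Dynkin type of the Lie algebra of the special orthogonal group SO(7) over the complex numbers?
B_3 (so(7))

This is so(7) with 7 odd, which has dimension 7(7-1)/2 = 21 and rank (7-1)/2 = 3. In the classification of classical Lie algebras, the orthogonal algebra so(2n+1) in an odd number of variables has type B_n; here n = 3, so the Dynkin diagram is a chain of 3 nodes with a double edge at one end; the terminal node there is the unique short simple root (B_3). Hence the type is B_3.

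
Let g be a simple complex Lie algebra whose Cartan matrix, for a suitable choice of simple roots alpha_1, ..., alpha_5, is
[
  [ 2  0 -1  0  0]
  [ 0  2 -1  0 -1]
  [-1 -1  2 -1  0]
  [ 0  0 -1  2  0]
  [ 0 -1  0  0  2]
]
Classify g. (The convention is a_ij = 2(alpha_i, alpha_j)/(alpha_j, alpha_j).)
type D_5

The matrix has rank 5 with 2's on the diagonal. Reading the off-diagonal entries as Dynkin edges (a single edge where a_ij = a_ji = -1; a double or triple edge where a_ij * a_ji = 2 or 3), the diagram is a chain of 3 nodes with a fork of two nodes at one end (D_5). One simple-root ordering that puts it in standard form is (alpha_5, alpha_2, alpha_3, alpha_1, alpha_4). So the algebra is type D_5, i.e. so(10).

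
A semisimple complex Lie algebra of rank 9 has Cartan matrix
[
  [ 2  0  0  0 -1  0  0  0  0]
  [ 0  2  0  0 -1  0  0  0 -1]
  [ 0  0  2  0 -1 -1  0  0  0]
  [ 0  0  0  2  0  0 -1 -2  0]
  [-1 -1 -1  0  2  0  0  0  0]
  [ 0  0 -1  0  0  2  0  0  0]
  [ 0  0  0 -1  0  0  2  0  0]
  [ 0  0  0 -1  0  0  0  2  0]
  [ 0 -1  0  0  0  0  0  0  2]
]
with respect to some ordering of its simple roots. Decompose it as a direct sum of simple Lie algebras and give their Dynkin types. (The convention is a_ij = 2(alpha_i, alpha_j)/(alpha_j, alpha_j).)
The diagram associated to this matrix has two connected components: the simple roots {alpha_4, alpha_7, alpha_8} form a chain of 3 nodes with a double edge at one end; the terminal node there is the unique short simple root (B_3), and {alpha_1, alpha_2, alpha_3, alpha_5, alpha_6, alpha_9} form a chain of 5 nodes with one extra node attached to the third node from one end (E_6). A semisimple Lie algebra decomposes uniquely as the direct sum of simple ideals, one per connected component of its Dynkin diagram, so g ≅ B_3 ⊕ E_6 (dimension 21 + 78 = 99).

B3 ⊕ E6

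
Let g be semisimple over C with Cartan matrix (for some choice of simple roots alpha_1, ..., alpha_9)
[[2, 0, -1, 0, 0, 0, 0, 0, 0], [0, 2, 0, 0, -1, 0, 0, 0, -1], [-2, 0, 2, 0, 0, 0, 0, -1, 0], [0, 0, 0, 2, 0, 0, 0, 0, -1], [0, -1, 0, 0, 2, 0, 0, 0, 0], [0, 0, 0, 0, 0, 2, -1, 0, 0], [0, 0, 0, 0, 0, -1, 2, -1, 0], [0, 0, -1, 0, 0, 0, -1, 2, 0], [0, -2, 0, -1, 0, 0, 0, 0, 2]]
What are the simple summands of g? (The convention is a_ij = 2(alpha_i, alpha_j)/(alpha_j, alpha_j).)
The diagram associated to this matrix has two connected components: the simple roots {alpha_1, alpha_3, alpha_6, alpha_7, alpha_8} form a chain of 5 nodes with a double edge at one end; the terminal node there is the unique short simple root (B_5), and {alpha_2, alpha_4, alpha_5, alpha_9} form a chain of 4 nodes with a double edge between the middle two (F_4). A semisimple Lie algebra decomposes uniquely as the direct sum of simple ideals, one per connected component of its Dynkin diagram, so g ≅ B_5 ⊕ F_4 (dimension 55 + 52 = 107).

B_5 ⊕ F_4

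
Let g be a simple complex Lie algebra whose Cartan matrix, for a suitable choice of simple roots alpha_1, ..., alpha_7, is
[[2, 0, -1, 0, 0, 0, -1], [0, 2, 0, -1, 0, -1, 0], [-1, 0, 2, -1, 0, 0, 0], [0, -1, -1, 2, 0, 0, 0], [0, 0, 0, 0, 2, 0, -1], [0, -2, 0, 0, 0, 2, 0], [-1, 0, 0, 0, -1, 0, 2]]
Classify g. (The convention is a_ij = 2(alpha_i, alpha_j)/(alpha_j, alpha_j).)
The matrix has rank 7 with 2's on the diagonal. Reading the off-diagonal entries as Dynkin edges (a single edge where a_ij = a_ji = -1; a double or triple edge where a_ij * a_ji = 2 or 3), the diagram is a chain of 7 nodes with a double edge at one end; the terminal node there is the unique long simple root (C_7). One simple-root ordering that puts it in standard form is (alpha_5, alpha_7, alpha_1, alpha_3, alpha_4, alpha_2, alpha_6). So the algebra is type C_7, i.e. sp(14).

type C_7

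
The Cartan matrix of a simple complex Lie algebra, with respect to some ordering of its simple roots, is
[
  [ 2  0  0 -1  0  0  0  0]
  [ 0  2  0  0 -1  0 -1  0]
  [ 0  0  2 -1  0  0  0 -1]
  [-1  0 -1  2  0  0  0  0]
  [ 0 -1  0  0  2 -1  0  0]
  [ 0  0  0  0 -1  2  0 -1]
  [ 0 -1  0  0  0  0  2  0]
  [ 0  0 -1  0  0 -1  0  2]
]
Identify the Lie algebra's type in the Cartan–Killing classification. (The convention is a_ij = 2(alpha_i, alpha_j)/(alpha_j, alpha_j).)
type A_8

The matrix has rank 8 with 2's on the diagonal. Reading the off-diagonal entries as Dynkin edges (a single edge where a_ij = a_ji = -1; a double or triple edge where a_ij * a_ji = 2 or 3), the diagram is a chain of 8 nodes with single edges (A_8). One simple-root ordering that puts it in standard form is (alpha_7, alpha_2, alpha_5, alpha_6, alpha_8, alpha_3, alpha_4, alpha_1). So the algebra is type A_8, i.e. sl(9).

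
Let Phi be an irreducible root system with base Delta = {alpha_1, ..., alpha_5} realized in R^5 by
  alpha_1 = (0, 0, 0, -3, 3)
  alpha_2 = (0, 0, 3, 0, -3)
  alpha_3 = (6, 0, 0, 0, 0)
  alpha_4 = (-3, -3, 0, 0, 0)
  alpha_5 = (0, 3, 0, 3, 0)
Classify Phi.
type C_5

Compute the Cartan integers a_ij = 2(alpha_i, alpha_j)/(alpha_j, alpha_j); the resulting 5x5 Cartan matrix is
[[2, -1, 0, 0, -1], [-1, 2, 0, 0, 0], [0, 0, 2, -2, 0], [0, 0, -1, 2, -1], [-1, 0, 0, -1, 2]].
The roots have two lengths (squared-length ratio 2:1); the short ones are alpha_{1,2,4,5}. The associated Dynkin diagram is a chain of 5 nodes with a double edge at one end; the terminal node there is the unique long simple root (C_5), so the type is C_5 (the algebra sp(10)).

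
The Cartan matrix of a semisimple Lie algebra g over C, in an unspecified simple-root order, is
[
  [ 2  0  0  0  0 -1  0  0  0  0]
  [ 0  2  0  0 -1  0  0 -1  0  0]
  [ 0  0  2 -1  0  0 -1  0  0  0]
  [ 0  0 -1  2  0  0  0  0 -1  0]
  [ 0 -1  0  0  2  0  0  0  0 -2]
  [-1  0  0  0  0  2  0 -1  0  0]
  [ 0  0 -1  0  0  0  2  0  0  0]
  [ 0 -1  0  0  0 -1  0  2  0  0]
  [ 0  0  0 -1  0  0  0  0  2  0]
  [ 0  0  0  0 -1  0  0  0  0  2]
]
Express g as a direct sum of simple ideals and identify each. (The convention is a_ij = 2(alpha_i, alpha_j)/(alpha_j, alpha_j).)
The diagram associated to this matrix has two connected components: the simple roots {alpha_3, alpha_4, alpha_7, alpha_9} form a chain of 4 nodes with single edges (A_4), and {alpha_1, alpha_2, alpha_5, alpha_6, alpha_8, alpha_10} form a chain of 6 nodes with a double edge at one end; the terminal node there is the unique short simple root (B_6). A semisimple Lie algebra decomposes uniquely as the direct sum of simple ideals, one per connected component of its Dynkin diagram, so g ≅ A_4 ⊕ B_6 (dimension 24 + 78 = 102).

A4 + B6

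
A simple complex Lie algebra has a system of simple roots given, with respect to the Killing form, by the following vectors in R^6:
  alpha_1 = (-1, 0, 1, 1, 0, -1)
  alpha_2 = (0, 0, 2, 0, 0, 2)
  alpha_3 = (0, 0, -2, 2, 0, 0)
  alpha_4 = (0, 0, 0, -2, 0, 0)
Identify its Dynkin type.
Compute the Cartan integers a_ij = 2(alpha_i, alpha_j)/(alpha_j, alpha_j); the resulting 4x4 Cartan matrix is
[[2, 0, 0, -1], [0, 2, -1, 0], [0, -1, 2, -2], [-1, 0, -1, 2]].
The roots have two lengths (squared-length ratio 2:1); the short ones are alpha_{1,4}. The associated Dynkin diagram is a chain of 4 nodes with a double edge between the middle two (F_4), so the type is F_4.

type F_4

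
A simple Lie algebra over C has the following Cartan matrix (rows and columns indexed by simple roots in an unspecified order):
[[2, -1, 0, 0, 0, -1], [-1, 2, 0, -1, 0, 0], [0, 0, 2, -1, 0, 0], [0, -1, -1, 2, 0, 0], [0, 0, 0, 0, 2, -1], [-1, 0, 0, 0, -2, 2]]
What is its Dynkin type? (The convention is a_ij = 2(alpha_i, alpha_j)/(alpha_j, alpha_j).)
B6

The matrix has rank 6 with 2's on the diagonal. Reading the off-diagonal entries as Dynkin edges (a single edge where a_ij = a_ji = -1; a double or triple edge where a_ij * a_ji = 2 or 3), the diagram is a chain of 6 nodes with a double edge at one end; the terminal node there is the unique short simple root (B_6). One simple-root ordering that puts it in standard form is (alpha_3, alpha_4, alpha_2, alpha_1, alpha_6, alpha_5). So the algebra is type B_6, i.e. so(13).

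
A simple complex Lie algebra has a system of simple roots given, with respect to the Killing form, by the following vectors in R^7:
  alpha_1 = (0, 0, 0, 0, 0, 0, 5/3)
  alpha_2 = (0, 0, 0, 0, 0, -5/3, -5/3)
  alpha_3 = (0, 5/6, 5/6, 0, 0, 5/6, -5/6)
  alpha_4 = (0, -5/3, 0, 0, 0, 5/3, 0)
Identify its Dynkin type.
type F_4

Compute the Cartan integers a_ij = 2(alpha_i, alpha_j)/(alpha_j, alpha_j); the resulting 4x4 Cartan matrix is
[[2, -1, -1, 0], [-2, 2, 0, -1], [-1, 0, 2, 0], [0, -1, 0, 2]].
The roots have two lengths (squared-length ratio 2:1); the short ones are alpha_{1,3}. The associated Dynkin diagram is a chain of 4 nodes with a double edge between the middle two (F_4), so the type is F_4.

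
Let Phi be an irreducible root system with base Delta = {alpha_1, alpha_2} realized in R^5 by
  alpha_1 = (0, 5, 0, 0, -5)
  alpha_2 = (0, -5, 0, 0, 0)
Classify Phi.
type B_2

Compute the Cartan integers a_ij = 2(alpha_i, alpha_j)/(alpha_j, alpha_j); the resulting 2x2 Cartan matrix is
[[2, -2], [-1, 2]].
The roots have two lengths (squared-length ratio 2:1); the short ones are alpha_{2}. The associated Dynkin diagram is a chain of 2 nodes with a double edge at one end; the terminal node there is the unique short simple root (B_2), so the type is B_2 (the algebra so(5)).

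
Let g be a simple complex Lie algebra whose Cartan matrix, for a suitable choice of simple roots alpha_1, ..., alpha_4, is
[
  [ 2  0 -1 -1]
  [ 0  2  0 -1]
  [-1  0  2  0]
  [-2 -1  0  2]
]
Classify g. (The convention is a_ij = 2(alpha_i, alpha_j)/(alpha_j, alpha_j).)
The matrix has rank 4 with 2's on the diagonal. Reading the off-diagonal entries as Dynkin edges (a single edge where a_ij = a_ji = -1; a double or triple edge where a_ij * a_ji = 2 or 3), the diagram is a chain of 4 nodes with a double edge between the middle two (F_4). One simple-root ordering that puts it in standard form is (alpha_2, alpha_4, alpha_1, alpha_3). So the algebra is type F_4.

F_4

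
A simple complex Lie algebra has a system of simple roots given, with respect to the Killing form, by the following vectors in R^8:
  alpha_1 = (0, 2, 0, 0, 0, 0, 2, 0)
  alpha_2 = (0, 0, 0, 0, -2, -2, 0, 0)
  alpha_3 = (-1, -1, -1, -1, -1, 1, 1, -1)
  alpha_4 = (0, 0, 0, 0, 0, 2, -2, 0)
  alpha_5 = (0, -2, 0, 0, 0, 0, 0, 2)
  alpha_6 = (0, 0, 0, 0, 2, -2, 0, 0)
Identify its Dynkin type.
type E_6

Compute the Cartan integers a_ij = 2(alpha_i, alpha_j)/(alpha_j, alpha_j); the resulting 6x6 Cartan matrix is
[[2, 0, 0, -1, -1, 0], [0, 2, 0, -1, 0, 0], [0, 0, 2, 0, 0, -1], [-1, -1, 0, 2, 0, -1], [-1, 0, 0, 0, 2, 0], [0, 0, -1, -1, 0, 2]].
All simple roots have the same length, so the diagram is simply laced. The associated Dynkin diagram is a chain of 5 nodes with one extra node attached to the third node from one end (E_6), so the type is E_6.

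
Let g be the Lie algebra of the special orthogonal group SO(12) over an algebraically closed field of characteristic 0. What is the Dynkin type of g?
D6

This is so(12) with 12 even, which has dimension 12(12-1)/2 = 66 and rank 12/2 = 6. In the classification of classical Lie algebras, the orthogonal algebra so(2n) in an even number of variables has type D_n; here n = 6, so the Dynkin diagram is a chain of 4 nodes with a fork of two nodes at one end (D_6). Hence the type is D_6.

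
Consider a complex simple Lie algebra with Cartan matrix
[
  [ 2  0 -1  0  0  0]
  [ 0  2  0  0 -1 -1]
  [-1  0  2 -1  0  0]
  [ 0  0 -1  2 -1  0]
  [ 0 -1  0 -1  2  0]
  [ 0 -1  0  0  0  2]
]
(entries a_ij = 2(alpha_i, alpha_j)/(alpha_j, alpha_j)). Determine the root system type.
The matrix has rank 6 with 2's on the diagonal. Reading the off-diagonal entries as Dynkin edges (a single edge where a_ij = a_ji = -1; a double or triple edge where a_ij * a_ji = 2 or 3), the diagram is a chain of 6 nodes with single edges (A_6). One simple-root ordering that puts it in standard form is (alpha_6, alpha_2, alpha_5, alpha_4, alpha_3, alpha_1). So the algebra is type A_6, i.e. sl(7).

A6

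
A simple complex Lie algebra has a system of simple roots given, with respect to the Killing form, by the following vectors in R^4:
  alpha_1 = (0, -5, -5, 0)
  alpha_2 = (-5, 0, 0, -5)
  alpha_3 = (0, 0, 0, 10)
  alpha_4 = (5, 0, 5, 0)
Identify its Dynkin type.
Compute the Cartan integers a_ij = 2(alpha_i, alpha_j)/(alpha_j, alpha_j); the resulting 4x4 Cartan matrix is
[[2, 0, 0, -1], [0, 2, -1, -1], [0, -2, 2, 0], [-1, -1, 0, 2]].
The roots have two lengths (squared-length ratio 2:1); the short ones are alpha_{1,2,4}. The associated Dynkin diagram is a chain of 4 nodes with a double edge at one end; the terminal node there is the unique long simple root (C_4), so the type is C_4 (the algebra sp(8)).

C4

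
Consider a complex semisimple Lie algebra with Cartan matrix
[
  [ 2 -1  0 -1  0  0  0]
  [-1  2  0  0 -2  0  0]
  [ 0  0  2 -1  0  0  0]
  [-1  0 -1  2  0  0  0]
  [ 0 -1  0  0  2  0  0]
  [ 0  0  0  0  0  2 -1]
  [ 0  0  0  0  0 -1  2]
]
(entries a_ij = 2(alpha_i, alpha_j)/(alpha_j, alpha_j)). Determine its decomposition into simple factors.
A_2 (sl(3)) ⊕ B_5 (so(11))

The diagram associated to this matrix has two connected components: the simple roots {alpha_6, alpha_7} form a chain of 2 nodes with single edges (A_2), and {alpha_1, alpha_2, alpha_3, alpha_4, alpha_5} form a chain of 5 nodes with a double edge at one end; the terminal node there is the unique short simple root (B_5). A semisimple Lie algebra decomposes uniquely as the direct sum of simple ideals, one per connected component of its Dynkin diagram, so g ≅ A_2 ⊕ B_5 (dimension 8 + 55 = 63).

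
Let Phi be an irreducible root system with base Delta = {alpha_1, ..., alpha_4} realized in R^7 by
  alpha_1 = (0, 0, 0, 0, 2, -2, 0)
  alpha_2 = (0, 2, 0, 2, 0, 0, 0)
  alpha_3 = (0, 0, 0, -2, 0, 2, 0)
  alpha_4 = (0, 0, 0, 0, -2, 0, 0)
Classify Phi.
Compute the Cartan integers a_ij = 2(alpha_i, alpha_j)/(alpha_j, alpha_j); the resulting 4x4 Cartan matrix is
[[2, 0, -1, -2], [0, 2, -1, 0], [-1, -1, 2, 0], [-1, 0, 0, 2]].
The roots have two lengths (squared-length ratio 2:1); the short ones are alpha_{4}. The associated Dynkin diagram is a chain of 4 nodes with a double edge at one end; the terminal node there is the unique short simple root (B_4), so the type is B_4 (the algebra so(9)).

B4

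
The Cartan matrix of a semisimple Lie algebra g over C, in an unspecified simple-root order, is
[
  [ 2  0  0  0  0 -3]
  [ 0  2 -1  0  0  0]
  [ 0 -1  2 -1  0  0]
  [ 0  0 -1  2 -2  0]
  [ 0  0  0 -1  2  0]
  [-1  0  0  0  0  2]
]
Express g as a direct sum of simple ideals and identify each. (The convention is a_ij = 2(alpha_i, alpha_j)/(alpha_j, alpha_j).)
The diagram associated to this matrix has two connected components: the simple roots {alpha_2, alpha_3, alpha_4, alpha_5} form a chain of 4 nodes with a double edge at one end; the terminal node there is the unique short simple root (B_4), and {alpha_1, alpha_6} form two nodes joined by a triple edge (G_2). A semisimple Lie algebra decomposes uniquely as the direct sum of simple ideals, one per connected component of its Dynkin diagram, so g ≅ B_4 ⊕ G_2 (dimension 36 + 14 = 50).

B_4 (so(9)) ⊕ G_2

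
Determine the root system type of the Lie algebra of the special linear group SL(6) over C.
This is sl(6), which has dimension 6^2 - 1 = 35 and rank 6 - 1 = 5 (a Cartan subalgebra is the diagonal traceless matrices). In the classification of classical Lie algebras, the special linear algebra sl(n+1) has type A_n; here n = 5, so the Dynkin diagram is a chain of 5 nodes with single edges (A_5). Hence the type is A_5.

A5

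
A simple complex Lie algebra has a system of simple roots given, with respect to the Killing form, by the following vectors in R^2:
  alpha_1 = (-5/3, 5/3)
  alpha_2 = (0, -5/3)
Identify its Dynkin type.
type B_2

Compute the Cartan integers a_ij = 2(alpha_i, alpha_j)/(alpha_j, alpha_j); the resulting 2x2 Cartan matrix is
[[2, -2], [-1, 2]].
The roots have two lengths (squared-length ratio 2:1); the short ones are alpha_{2}. The associated Dynkin diagram is a chain of 2 nodes with a double edge at one end; the terminal node there is the unique short simple root (B_2), so the type is B_2 (the algebra so(5)).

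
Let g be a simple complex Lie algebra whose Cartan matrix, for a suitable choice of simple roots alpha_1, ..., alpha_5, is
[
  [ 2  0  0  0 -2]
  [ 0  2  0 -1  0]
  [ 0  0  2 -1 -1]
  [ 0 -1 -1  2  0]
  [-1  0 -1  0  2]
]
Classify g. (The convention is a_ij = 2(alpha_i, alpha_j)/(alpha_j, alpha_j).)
The matrix has rank 5 with 2's on the diagonal. Reading the off-diagonal entries as Dynkin edges (a single edge where a_ij = a_ji = -1; a double or triple edge where a_ij * a_ji = 2 or 3), the diagram is a chain of 5 nodes with a double edge at one end; the terminal node there is the unique long simple root (C_5). One simple-root ordering that puts it in standard form is (alpha_2, alpha_4, alpha_3, alpha_5, alpha_1). So the algebra is type C_5, i.e. sp(10).

C_5 (sp(10))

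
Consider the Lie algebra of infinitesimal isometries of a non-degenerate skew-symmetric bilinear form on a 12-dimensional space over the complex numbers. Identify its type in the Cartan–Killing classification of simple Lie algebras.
This is sp(12), which has dimension 12(12+1)/2 = 78 and rank 12/2 = 6. In the classification of classical Lie algebras, the symplectic algebra sp(2n) has type C_n; here n = 6, so the Dynkin diagram is a chain of 6 nodes with a double edge at one end; the terminal node there is the unique long simple root (C_6). Hence the type is C_6.

type C_6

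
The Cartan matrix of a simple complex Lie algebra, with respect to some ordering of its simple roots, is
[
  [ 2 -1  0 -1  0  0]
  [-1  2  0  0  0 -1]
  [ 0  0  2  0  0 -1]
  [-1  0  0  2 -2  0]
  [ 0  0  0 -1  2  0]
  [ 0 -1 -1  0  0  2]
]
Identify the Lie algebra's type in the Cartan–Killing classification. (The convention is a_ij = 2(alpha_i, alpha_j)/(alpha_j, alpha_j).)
The matrix has rank 6 with 2's on the diagonal. Reading the off-diagonal entries as Dynkin edges (a single edge where a_ij = a_ji = -1; a double or triple edge where a_ij * a_ji = 2 or 3), the diagram is a chain of 6 nodes with a double edge at one end; the terminal node there is the unique short simple root (B_6). One simple-root ordering that puts it in standard form is (alpha_3, alpha_6, alpha_2, alpha_1, alpha_4, alpha_5). So the algebra is type B_6, i.e. so(13).

B6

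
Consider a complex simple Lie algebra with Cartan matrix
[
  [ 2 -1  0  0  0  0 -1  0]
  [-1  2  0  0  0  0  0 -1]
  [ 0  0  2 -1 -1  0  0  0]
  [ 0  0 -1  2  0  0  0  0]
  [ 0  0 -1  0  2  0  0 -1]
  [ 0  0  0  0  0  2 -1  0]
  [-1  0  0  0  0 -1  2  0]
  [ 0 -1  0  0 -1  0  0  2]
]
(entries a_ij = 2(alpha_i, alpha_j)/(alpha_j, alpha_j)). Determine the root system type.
The matrix has rank 8 with 2's on the diagonal. Reading the off-diagonal entries as Dynkin edges (a single edge where a_ij = a_ji = -1; a double or triple edge where a_ij * a_ji = 2 or 3), the diagram is a chain of 8 nodes with single edges (A_8). One simple-root ordering that puts it in standard form is (alpha_4, alpha_3, alpha_5, alpha_8, alpha_2, alpha_1, alpha_7, alpha_6). So the algebra is type A_8, i.e. sl(9).

A_8 (sl(9))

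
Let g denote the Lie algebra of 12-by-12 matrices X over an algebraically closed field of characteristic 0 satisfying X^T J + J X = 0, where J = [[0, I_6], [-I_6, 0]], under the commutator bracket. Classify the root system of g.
This is sp(12), which has dimension 12(12+1)/2 = 78 and rank 12/2 = 6. In the classification of classical Lie algebras, the symplectic algebra sp(2n) has type C_n; here n = 6, so the Dynkin diagram is a chain of 6 nodes with a double edge at one end; the terminal node there is the unique long simple root (C_6). Hence the type is C_6.

type C_6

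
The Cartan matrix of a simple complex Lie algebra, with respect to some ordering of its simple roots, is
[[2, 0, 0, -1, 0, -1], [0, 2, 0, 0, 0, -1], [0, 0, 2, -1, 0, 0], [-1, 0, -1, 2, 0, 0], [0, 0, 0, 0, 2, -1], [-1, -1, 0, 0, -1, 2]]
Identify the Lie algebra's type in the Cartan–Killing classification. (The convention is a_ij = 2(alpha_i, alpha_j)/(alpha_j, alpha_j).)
The matrix has rank 6 with 2's on the diagonal. Reading the off-diagonal entries as Dynkin edges (a single edge where a_ij = a_ji = -1; a double or triple edge where a_ij * a_ji = 2 or 3), the diagram is a chain of 4 nodes with a fork of two nodes at one end (D_6). One simple-root ordering that puts it in standard form is (alpha_3, alpha_4, alpha_1, alpha_6, alpha_2, alpha_5). So the algebra is type D_6, i.e. so(12).

D6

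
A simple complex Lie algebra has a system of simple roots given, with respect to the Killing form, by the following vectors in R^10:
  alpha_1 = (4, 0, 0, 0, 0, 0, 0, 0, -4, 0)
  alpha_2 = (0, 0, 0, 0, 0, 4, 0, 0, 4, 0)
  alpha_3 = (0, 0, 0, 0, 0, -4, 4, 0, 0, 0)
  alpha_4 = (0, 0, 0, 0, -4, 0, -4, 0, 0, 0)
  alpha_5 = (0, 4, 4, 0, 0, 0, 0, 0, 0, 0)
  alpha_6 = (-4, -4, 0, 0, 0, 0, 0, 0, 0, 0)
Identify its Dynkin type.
Compute the Cartan integers a_ij = 2(alpha_i, alpha_j)/(alpha_j, alpha_j); the resulting 6x6 Cartan matrix is
[[2, -1, 0, 0, 0, -1], [-1, 2, -1, 0, 0, 0], [0, -1, 2, -1, 0, 0], [0, 0, -1, 2, 0, 0], [0, 0, 0, 0, 2, -1], [-1, 0, 0, 0, -1, 2]].
All simple roots have the same length, so the diagram is simply laced. The associated Dynkin diagram is a chain of 6 nodes with single edges (A_6), so the type is A_6 (the algebra sl(7)).

type A_6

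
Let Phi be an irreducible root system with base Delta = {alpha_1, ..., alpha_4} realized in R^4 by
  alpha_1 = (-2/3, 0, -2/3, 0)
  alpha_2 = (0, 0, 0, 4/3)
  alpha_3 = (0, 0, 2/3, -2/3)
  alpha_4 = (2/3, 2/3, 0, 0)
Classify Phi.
C_4 (sp(8))

Compute the Cartan integers a_ij = 2(alpha_i, alpha_j)/(alpha_j, alpha_j); the resulting 4x4 Cartan matrix is
[[2, 0, -1, -1], [0, 2, -2, 0], [-1, -1, 2, 0], [-1, 0, 0, 2]].
The roots have two lengths (squared-length ratio 2:1); the short ones are alpha_{1,3,4}. The associated Dynkin diagram is a chain of 4 nodes with a double edge at one end; the terminal node there is the unique long simple root (C_4), so the type is C_4 (the algebra sp(8)).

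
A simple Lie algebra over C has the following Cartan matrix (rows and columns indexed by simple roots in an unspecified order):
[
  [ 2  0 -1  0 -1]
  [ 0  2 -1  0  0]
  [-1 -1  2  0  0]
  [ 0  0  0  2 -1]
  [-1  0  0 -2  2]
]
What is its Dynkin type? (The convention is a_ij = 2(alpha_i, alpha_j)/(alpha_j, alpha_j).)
B5

The matrix has rank 5 with 2's on the diagonal. Reading the off-diagonal entries as Dynkin edges (a single edge where a_ij = a_ji = -1; a double or triple edge where a_ij * a_ji = 2 or 3), the diagram is a chain of 5 nodes with a double edge at one end; the terminal node there is the unique short simple root (B_5). One simple-root ordering that puts it in standard form is (alpha_2, alpha_3, alpha_1, alpha_5, alpha_4). So the algebra is type B_5, i.e. so(11).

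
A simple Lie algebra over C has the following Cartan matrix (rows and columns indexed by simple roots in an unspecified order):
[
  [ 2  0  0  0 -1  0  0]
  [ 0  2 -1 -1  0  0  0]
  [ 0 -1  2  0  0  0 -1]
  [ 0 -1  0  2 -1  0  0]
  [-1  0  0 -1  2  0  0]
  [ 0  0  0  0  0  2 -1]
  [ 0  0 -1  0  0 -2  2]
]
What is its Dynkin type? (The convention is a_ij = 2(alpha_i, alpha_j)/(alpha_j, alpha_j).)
The matrix has rank 7 with 2's on the diagonal. Reading the off-diagonal entries as Dynkin edges (a single edge where a_ij = a_ji = -1; a double or triple edge where a_ij * a_ji = 2 or 3), the diagram is a chain of 7 nodes with a double edge at one end; the terminal node there is the unique short simple root (B_7). One simple-root ordering that puts it in standard form is (alpha_1, alpha_5, alpha_4, alpha_2, alpha_3, alpha_7, alpha_6). So the algebra is type B_7, i.e. so(15).

B_7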